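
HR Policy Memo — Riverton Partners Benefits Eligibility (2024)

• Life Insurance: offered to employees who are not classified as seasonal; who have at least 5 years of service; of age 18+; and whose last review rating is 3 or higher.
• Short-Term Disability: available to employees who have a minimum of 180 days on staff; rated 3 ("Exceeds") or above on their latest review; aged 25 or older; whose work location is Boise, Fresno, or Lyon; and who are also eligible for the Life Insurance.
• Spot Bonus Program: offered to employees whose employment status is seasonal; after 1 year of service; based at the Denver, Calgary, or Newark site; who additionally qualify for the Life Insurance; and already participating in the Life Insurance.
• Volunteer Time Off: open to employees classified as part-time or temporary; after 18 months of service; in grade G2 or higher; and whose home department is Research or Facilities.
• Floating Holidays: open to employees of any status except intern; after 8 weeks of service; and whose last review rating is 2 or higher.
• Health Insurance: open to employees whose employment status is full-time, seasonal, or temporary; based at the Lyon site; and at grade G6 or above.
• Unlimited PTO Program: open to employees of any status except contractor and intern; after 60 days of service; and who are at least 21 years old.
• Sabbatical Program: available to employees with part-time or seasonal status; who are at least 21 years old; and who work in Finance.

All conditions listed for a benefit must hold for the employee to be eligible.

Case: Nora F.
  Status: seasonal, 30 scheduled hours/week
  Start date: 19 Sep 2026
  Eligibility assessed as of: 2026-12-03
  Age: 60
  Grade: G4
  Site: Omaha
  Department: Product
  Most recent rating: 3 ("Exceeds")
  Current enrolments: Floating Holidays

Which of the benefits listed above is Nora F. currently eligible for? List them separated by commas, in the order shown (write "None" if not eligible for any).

Floating Holidays, Unlimited PTO Program

Service from 19 Sep 2026 to 2026-12-03: 75 days.
Life Insurance — status seasonal ✗ (excluded) → not eligible.
Short-Term Disability — service 75 days < 180 days ✗ → not eligible.
Spot Bonus Program — status seasonal ✓; service 75 days < 1 year (≈365 days) ✗ → not eligible.
Volunteer Time Off — status seasonal ✗ (requires part-time or temporary) → not eligible.
Floating Holidays — status seasonal ✓ (not excluded); service 75 days ≥ 8 weeks (≈56 days) ✓; rating 3 ≥ 2 ✓ → eligible.
Health Insurance — status seasonal ✓; site Omaha ✗ (not Lyon) → not eligible.
Unlimited PTO Program — status seasonal ✓ (not excluded); service 75 days ≥ 60 days ✓; age 60 ≥ 21 ✓ → eligible.
Sabbatical Program — status seasonal ✓; age 60 ≥ 21 ✓; dept Product ✗ → not eligible.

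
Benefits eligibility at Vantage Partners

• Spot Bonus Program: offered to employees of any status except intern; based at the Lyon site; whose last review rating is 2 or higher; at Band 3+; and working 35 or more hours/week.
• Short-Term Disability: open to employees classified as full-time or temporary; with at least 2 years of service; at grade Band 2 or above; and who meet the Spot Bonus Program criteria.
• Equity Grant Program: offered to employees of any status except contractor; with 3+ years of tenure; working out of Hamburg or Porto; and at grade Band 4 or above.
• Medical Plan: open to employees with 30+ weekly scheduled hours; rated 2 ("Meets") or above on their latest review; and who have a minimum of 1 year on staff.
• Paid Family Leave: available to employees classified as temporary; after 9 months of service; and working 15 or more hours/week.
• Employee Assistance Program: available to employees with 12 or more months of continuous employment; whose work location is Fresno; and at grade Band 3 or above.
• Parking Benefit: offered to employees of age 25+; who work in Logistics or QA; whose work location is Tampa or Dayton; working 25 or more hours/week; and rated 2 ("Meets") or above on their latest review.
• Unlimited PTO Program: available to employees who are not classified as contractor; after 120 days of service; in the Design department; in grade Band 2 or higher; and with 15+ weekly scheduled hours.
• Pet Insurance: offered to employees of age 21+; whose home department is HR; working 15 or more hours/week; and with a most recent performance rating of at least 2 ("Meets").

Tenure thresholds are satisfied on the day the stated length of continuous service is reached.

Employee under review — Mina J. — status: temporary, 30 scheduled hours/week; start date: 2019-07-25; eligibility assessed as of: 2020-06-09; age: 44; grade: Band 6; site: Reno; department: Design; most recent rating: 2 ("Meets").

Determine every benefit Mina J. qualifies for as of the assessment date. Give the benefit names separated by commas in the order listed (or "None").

Service from 2019-07-25 to 2020-06-09: 320 days.
Spot Bonus Program — status temporary ✓ (not excluded); site Reno ✗ (not Lyon) → not eligible.
Short-Term Disability — status temporary ✓; service 320 days < 2 years (≈730 days) ✗ → not eligible.
Equity Grant Program — status temporary ✓ (not excluded); service 320 days < 3 years (≈1095 days) ✗ → not eligible.
Medical Plan — 30 hrs/wk ≥ 30 ✓; rating 2 ≥ 2 ✓; service 320 days < 1 year (≈365 days) ✗ → not eligible.
Paid Family Leave — status temporary ✓; service 320 days ≥ 9 months (≈270 days) ✓; 30 hrs/wk ≥ 15 ✓ → eligible.
Employee Assistance Program — service 320 days < 12 months (≈360 days) ✗ → not eligible.
Parking Benefit — age 44 ≥ 25 ✓; dept Design ✗ → not eligible.
Unlimited PTO Program — status temporary ✓ (not excluded); service 320 days ≥ 120 days ✓; dept Design ✓; grade Band 6 ≥ Band 2 ✓; 30 hrs/wk ≥ 15 ✓ → eligible.
Pet Insurance — age 44 ≥ 21 ✓; dept Design ✗ → not eligible.

Paid Family Leave, Unlimited PTO Program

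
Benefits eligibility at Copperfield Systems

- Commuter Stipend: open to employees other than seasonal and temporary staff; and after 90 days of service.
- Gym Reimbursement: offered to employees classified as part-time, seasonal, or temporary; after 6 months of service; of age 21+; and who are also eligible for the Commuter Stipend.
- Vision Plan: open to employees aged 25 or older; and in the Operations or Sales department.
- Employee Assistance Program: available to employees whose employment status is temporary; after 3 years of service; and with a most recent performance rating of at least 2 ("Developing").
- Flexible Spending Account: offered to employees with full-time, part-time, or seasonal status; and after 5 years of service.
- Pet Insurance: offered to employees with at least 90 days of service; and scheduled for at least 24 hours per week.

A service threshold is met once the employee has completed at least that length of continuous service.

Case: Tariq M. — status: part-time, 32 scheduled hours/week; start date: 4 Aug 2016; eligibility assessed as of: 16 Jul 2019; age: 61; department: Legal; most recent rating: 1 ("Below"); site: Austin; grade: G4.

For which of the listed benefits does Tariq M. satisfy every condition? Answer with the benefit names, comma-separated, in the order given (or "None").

Commuter Stipend, Gym Reimbursement, Pet Insurance

Service from 4 Aug 2016 to 16 Jul 2019: 1076 days.
Commuter Stipend — status part-time ✓ (not excluded); service 1076 days ≥ 90 days ✓ → eligible.
Gym Reimbursement — status part-time ✓; service 1076 days ≥ 6 months (≈180 days) ✓; age 61 ≥ 21 ✓; eligible for Commuter Stipend ✓ → eligible.
Vision Plan — age 61 ≥ 25 ✓; dept Legal ✗ → not eligible.
Employee Assistance Program — status part-time ✗ (requires temporary) → not eligible.
Flexible Spending Account — status part-time ✓; service 1076 days < 5 years (≈1825 days) ✗ → not eligible.
Pet Insurance — service 1076 days ≥ 90 days ✓; 32 hrs/wk ≥ 24 ✓ → eligible.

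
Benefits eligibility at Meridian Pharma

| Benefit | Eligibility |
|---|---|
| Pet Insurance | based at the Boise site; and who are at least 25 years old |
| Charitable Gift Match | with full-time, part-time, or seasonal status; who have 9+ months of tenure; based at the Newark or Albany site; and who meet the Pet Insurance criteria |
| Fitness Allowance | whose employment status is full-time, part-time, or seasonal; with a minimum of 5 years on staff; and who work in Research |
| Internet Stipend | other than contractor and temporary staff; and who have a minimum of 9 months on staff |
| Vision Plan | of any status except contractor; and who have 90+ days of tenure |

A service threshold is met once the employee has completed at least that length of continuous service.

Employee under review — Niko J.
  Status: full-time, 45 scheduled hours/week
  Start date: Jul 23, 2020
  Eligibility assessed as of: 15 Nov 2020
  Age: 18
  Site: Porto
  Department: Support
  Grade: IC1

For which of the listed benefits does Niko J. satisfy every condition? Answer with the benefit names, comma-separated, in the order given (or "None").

Vision Plan

Service from Jul 23, 2020 to 15 Nov 2020: 115 days.
Pet Insurance — site Porto ✗ (not Boise) → not eligible.
Charitable Gift Match — status full-time ✓; service 115 days < 9 months (≈270 days) ✗ → not eligible.
Fitness Allowance — status full-time ✓; service 115 days < 5 years (≈1825 days) ✗ → not eligible.
Internet Stipend — status full-time ✓ (not excluded); service 115 days < 9 months (≈270 days) ✗ → not eligible.
Vision Plan — status full-time ✓ (not excluded); service 115 days ≥ 90 days ✓ → eligible.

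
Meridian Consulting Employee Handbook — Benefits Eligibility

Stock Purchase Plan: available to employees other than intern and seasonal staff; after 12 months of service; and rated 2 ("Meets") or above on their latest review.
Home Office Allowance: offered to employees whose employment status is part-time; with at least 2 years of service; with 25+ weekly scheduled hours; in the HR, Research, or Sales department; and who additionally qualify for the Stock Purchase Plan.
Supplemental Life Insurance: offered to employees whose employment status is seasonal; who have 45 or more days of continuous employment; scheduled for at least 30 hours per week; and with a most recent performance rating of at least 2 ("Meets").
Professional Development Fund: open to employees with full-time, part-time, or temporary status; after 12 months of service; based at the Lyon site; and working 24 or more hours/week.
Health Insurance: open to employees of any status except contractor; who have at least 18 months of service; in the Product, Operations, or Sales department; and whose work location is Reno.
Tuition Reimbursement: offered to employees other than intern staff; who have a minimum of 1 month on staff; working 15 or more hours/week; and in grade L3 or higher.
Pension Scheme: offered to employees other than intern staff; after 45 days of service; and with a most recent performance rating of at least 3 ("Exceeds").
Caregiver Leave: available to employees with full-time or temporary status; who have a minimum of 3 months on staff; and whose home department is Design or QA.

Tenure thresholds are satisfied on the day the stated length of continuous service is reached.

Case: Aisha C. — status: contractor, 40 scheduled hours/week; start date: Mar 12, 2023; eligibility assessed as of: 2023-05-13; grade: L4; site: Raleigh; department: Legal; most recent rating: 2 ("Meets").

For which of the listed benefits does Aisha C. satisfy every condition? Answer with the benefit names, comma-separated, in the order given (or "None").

Service from Mar 12, 2023 to 2023-05-13: 62 days.
Stock Purchase Plan — status contractor ✓ (not excluded); service 62 days < 12 months (≈360 days) ✗ → not eligible.
Home Office Allowance — status contractor ✗ (requires part-time) → not eligible.
Supplemental Life Insurance — status contractor ✗ (requires seasonal) → not eligible.
Professional Development Fund — status contractor ✗ (requires full-time, part-time, or temporary) → not eligible.
Health Insurance — status contractor ✗ (excluded) → not eligible.
Tuition Reimbursement — status contractor ✓ (not excluded); service 62 days ≥ 1 month (≈30 days) ✓; 40 hrs/wk ≥ 15 ✓; grade L4 ≥ L3 ✓ → eligible.
Pension Scheme — status contractor ✓ (not excluded); service 62 days ≥ 45 days ✓; rating 2 < 3 ✗ → not eligible.
Caregiver Leave — status contractor ✗ (requires full-time or temporary) → not eligible.

Tuition Reimbursement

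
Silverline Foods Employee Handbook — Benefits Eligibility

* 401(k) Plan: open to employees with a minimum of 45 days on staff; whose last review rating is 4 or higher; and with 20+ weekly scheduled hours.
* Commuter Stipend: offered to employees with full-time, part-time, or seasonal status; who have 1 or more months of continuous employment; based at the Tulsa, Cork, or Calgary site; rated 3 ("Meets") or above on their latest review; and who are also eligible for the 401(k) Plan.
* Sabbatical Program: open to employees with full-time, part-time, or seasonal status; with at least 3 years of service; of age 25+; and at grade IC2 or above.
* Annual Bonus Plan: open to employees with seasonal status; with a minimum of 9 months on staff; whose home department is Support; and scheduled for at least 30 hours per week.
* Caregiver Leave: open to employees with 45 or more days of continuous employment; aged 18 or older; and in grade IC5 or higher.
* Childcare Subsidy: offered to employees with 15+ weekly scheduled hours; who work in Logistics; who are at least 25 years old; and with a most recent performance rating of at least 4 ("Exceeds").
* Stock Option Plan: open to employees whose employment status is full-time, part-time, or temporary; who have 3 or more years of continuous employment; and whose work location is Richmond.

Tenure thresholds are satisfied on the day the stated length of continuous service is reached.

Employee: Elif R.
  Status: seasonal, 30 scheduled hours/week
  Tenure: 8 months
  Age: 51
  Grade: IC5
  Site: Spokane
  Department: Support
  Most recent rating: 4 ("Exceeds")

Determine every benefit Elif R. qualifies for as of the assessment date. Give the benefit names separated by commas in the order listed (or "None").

401(k) Plan, Caregiver Leave

401(k) Plan — service 8 months ≥ 45 days ✓; rating 4 ≥ 4 ✓; 30 hrs/wk ≥ 20 ✓ → eligible.
Commuter Stipend — status seasonal ✓; service 8 months ≥ 1 month ✓; site Spokane ✗ (not Tulsa, Cork, or Calgary) → not eligible.
Sabbatical Program — status seasonal ✓; service 8 months < 3 years (≈1095 days) ✗ → not eligible.
Annual Bonus Plan — status seasonal ✓; service 8 months < 9 months ✗ → not eligible.
Caregiver Leave — service 8 months ≥ 45 days ✓; age 51 ≥ 18 ✓; grade IC5 ≥ IC5 ✓ → eligible.
Childcare Subsidy — 30 hrs/wk ≥ 15 ✓; dept Support ✗ → not eligible.
Stock Option Plan — status seasonal ✗ (requires full-time, part-time, or temporary) → not eligible.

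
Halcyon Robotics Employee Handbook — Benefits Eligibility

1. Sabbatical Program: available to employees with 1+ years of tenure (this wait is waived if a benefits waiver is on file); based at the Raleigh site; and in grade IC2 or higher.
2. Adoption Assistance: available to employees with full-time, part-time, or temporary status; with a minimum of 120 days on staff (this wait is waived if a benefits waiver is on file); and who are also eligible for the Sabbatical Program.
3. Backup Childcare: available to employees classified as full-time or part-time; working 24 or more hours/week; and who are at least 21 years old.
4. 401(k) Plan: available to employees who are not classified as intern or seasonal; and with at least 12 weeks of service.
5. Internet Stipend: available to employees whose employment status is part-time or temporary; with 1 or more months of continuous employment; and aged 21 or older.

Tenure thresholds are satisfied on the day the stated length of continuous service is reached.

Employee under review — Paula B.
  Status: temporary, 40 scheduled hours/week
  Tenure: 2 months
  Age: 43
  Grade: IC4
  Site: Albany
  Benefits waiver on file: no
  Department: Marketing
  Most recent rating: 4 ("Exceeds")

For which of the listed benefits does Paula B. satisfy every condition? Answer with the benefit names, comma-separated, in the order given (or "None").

Sabbatical Program — no waiver, service 2 months < 1 year (≈365 days) ✗ → not eligible.
Adoption Assistance — status temporary ✓; no waiver, service 2 months < 120 days ✗ → not eligible.
Backup Childcare — status temporary ✗ (requires full-time or part-time) → not eligible.
401(k) Plan — status temporary ✓ (not excluded); service 2 months < 12 weeks (≈84 days) ✗ → not eligible.
Internet Stipend — status temporary ✓; service 2 months ≥ 1 month ✓; age 43 ≥ 21 ✓ → eligible.

Internet Stipend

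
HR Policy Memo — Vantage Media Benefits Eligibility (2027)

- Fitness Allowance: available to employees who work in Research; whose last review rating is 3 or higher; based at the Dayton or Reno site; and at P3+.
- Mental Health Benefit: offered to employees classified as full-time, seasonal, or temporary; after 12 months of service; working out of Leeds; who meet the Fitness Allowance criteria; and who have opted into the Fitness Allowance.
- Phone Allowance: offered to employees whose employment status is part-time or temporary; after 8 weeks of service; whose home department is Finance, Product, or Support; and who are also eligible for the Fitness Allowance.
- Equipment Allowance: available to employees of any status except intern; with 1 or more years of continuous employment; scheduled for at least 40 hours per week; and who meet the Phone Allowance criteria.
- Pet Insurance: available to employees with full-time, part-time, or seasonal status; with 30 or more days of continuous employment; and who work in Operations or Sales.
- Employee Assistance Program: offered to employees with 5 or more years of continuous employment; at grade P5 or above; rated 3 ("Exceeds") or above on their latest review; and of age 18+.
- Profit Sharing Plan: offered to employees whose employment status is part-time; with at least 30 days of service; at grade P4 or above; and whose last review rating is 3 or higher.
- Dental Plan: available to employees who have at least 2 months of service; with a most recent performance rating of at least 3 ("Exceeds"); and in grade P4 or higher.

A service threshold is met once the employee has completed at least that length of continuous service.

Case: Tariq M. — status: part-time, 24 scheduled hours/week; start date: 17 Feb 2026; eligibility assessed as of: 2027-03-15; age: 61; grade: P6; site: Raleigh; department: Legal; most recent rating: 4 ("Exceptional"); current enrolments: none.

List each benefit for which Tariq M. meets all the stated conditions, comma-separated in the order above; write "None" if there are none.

Service from 17 Feb 2026 to 2027-03-15: 391 days.
Fitness Allowance — dept Legal ✗ → not eligible.
Mental Health Benefit — status part-time ✗ (requires full-time, seasonal, or temporary) → not eligible.
Phone Allowance — status part-time ✓; service 391 days ≥ 8 weeks (≈56 days) ✓; dept Legal ✗ → not eligible.
Equipment Allowance — status part-time ✓ (not excluded); service 391 days ≥ 1 year (≈365 days) ✓; 24 hrs/wk < 40 ✗ → not eligible.
Pet Insurance — status part-time ✓; service 391 days ≥ 30 days ✓; dept Legal ✗ → not eligible.
Employee Assistance Program — service 391 days < 5 years (≈1825 days) ✗ → not eligible.
Profit Sharing Plan — status part-time ✓; service 391 days ≥ 30 days ✓; grade P6 ≥ P4 ✓; rating 4 ≥ 3 ✓ → eligible.
Dental Plan — service 391 days ≥ 2 months (≈60 days) ✓; rating 4 ≥ 3 ✓; grade P6 ≥ P4 ✓ → eligible.

Profit Sharing Plan, Dental Plan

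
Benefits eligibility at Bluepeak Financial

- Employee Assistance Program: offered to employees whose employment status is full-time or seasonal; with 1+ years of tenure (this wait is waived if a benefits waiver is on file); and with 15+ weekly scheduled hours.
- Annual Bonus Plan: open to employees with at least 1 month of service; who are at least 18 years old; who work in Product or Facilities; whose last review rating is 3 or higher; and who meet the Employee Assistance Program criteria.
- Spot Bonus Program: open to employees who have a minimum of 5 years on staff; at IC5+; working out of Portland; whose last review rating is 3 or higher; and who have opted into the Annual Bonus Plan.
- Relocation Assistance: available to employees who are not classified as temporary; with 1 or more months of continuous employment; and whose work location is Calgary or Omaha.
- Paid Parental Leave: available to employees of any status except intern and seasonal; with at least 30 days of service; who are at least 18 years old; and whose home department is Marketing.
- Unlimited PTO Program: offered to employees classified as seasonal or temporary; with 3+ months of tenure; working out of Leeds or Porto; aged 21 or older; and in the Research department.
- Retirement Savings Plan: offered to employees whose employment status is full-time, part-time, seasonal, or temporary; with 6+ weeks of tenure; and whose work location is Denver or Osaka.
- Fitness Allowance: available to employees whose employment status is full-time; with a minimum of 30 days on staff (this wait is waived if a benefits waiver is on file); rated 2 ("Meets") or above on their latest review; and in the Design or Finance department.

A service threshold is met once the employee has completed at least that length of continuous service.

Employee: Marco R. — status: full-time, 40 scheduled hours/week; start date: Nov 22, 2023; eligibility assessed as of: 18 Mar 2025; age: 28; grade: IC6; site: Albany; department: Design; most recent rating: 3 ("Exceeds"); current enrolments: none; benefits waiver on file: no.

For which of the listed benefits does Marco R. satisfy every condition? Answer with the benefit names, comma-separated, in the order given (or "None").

Employee Assistance Program, Fitness Allowance

Service from Nov 22, 2023 to 18 Mar 2025: 482 days.
Employee Assistance Program — status full-time ✓; no waiver, service 482 days ≥ 1 year (≈365 days) ✓; 40 hrs/wk ≥ 15 ✓ → eligible.
Annual Bonus Plan — service 482 days ≥ 1 month (≈30 days) ✓; age 28 ≥ 18 ✓; dept Design ✗ → not eligible.
Spot Bonus Program — service 482 days < 5 years (≈1825 days) ✗ → not eligible.
Relocation Assistance — status full-time ✓ (not excluded); service 482 days ≥ 1 month (≈30 days) ✓; site Albany ✗ (not Calgary or Omaha) → not eligible.
Paid Parental Leave — status full-time ✓ (not excluded); service 482 days ≥ 30 days ✓; age 28 ≥ 18 ✓; dept Design ✗ → not eligible.
Unlimited PTO Program — status full-time ✗ (requires seasonal or temporary) → not eligible.
Retirement Savings Plan — status full-time ✓; service 482 days ≥ 6 weeks (≈42 days) ✓; site Albany ✗ (not Denver or Osaka) → not eligible.
Fitness Allowance — status full-time ✓; no waiver, service 482 days ≥ 30 days ✓; rating 3 ≥ 2 ✓; dept Design ✓ → eligible.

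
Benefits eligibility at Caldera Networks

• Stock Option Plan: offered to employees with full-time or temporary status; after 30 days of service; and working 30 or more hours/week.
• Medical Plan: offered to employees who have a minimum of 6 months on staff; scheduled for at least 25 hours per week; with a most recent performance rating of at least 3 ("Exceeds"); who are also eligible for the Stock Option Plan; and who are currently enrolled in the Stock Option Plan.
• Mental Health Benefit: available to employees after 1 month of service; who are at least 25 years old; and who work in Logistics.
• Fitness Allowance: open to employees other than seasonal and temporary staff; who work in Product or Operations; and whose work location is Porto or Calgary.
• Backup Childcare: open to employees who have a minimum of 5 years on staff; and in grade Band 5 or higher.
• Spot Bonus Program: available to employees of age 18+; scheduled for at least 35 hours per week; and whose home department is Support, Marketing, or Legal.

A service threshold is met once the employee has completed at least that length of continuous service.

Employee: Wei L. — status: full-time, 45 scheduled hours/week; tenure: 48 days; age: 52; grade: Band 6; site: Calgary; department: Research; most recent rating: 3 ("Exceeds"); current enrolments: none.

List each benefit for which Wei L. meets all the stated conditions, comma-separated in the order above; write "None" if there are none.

Stock Option Plan

Stock Option Plan — status full-time ✓; service 48 days ≥ 30 days ✓; 45 hrs/wk ≥ 30 ✓ → eligible.
Medical Plan — service 48 days < 6 months (≈180 days) ✗ → not eligible.
Mental Health Benefit — service 48 days ≥ 1 month (≈30 days) ✓; age 52 ≥ 25 ✓; dept Research ✗ → not eligible.
Fitness Allowance — status full-time ✓ (not excluded); dept Research ✗ → not eligible.
Backup Childcare — service 48 days < 5 years (≈1825 days) ✗ → not eligible.
Spot Bonus Program — age 52 ≥ 18 ✓; 45 hrs/wk ≥ 35 ✓; dept Research ✗ → not eligible.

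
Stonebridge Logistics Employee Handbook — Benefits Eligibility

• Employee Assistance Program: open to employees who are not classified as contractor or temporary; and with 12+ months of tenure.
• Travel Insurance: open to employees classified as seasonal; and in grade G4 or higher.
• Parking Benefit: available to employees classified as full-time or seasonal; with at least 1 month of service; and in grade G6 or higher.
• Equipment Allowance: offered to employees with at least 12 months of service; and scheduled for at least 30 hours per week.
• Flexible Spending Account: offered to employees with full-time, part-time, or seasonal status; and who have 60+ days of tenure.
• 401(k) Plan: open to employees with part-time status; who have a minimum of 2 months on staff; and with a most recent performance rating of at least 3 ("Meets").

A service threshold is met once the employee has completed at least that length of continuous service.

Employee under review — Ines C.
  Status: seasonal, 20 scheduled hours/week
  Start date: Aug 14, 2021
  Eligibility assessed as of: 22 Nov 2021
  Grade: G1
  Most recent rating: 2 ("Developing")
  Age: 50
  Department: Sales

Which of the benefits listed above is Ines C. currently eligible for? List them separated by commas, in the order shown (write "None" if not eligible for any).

Service from Aug 14, 2021 to 22 Nov 2021: 100 days.
Employee Assistance Program — status seasonal ✓ (not excluded); service 100 days < 12 months (≈360 days) ✗ → not eligible.
Travel Insurance — status seasonal ✓; grade G1 < G4 ✗ → not eligible.
Parking Benefit — status seasonal ✓; service 100 days ≥ 1 month (≈30 days) ✓; grade G1 < G6 ✗ → not eligible.
Equipment Allowance — service 100 days < 12 months (≈360 days) ✗ → not eligible.
Flexible Spending Account — status seasonal ✓; service 100 days ≥ 60 days ✓ → eligible.
401(k) Plan — status seasonal ✗ (requires part-time) → not eligible.

Flexible Spending Account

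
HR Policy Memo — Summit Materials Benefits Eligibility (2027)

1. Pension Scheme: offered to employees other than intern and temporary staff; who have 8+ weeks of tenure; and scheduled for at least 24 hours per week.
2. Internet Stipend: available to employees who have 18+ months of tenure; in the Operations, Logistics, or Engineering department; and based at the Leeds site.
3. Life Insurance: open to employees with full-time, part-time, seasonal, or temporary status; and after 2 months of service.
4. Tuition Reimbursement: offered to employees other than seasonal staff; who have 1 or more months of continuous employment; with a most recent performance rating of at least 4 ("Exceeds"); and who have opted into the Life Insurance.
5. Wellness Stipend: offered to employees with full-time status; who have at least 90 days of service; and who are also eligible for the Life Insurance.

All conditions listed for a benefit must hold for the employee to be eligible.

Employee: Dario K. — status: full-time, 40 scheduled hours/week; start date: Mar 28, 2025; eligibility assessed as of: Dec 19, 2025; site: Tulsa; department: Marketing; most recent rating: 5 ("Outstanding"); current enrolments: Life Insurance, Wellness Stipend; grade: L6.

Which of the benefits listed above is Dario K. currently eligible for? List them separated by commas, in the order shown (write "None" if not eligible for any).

Pension Scheme, Life Insurance, Tuition Reimbursement, Wellness Stipend

Service from Mar 28, 2025 to Dec 19, 2025: 266 days.
Pension Scheme — status full-time ✓ (not excluded); service 266 days ≥ 8 weeks (≈56 days) ✓; 40 hrs/wk ≥ 24 ✓ → eligible.
Internet Stipend — service 266 days < 18 months (≈540 days) ✗ → not eligible.
Life Insurance — status full-time ✓; service 266 days ≥ 2 months (≈60 days) ✓ → eligible.
Tuition Reimbursement — status full-time ✓ (not excluded); service 266 days ≥ 1 month (≈30 days) ✓; rating 5 ≥ 4 ✓; enrolled in Life Insurance ✓ → eligible.
Wellness Stipend — status full-time ✓; service 266 days ≥ 90 days ✓; eligible for Life Insurance ✓ → eligible.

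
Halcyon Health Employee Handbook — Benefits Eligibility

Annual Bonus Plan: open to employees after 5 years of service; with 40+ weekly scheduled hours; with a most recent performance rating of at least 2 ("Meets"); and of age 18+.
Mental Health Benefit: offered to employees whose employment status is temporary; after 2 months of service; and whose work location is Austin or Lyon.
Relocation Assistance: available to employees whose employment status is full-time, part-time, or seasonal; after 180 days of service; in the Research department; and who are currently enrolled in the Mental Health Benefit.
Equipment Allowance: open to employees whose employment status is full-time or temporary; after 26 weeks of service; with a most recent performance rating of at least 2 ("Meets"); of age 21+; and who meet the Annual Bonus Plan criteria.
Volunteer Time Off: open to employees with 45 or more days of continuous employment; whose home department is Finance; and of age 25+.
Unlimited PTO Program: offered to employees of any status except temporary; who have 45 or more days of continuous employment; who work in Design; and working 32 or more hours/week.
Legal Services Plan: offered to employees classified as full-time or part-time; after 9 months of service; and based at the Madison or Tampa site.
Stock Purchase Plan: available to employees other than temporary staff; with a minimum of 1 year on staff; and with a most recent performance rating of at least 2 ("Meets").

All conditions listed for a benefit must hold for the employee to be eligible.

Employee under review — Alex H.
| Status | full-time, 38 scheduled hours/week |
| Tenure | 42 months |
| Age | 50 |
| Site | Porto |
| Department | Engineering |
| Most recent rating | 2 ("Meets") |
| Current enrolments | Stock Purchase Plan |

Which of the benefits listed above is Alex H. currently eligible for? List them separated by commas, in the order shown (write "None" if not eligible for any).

Annual Bonus Plan — service 42 months < 5 years (≈1825 days) ✗ → not eligible.
Mental Health Benefit — status full-time ✗ (requires temporary) → not eligible.
Relocation Assistance — status full-time ✓; service 42 months ≥ 180 days ✓; dept Engineering ✗ → not eligible.
Equipment Allowance — status full-time ✓; service 42 months ≥ 26 weeks (≈182 days) ✓; rating 2 ≥ 2 ✓; age 50 ≥ 21 ✓; not eligible for Annual Bonus Plan ✗ → not eligible.
Volunteer Time Off — service 42 months ≥ 45 days ✓; dept Engineering ✗ → not eligible.
Unlimited PTO Program — status full-time ✓ (not excluded); service 42 months ≥ 45 days ✓; dept Engineering ✗ → not eligible.
Legal Services Plan — status full-time ✓; service 42 months ≥ 9 months ✓; site Porto ✗ (not Madison or Tampa) → not eligible.
Stock Purchase Plan — status full-time ✓ (not excluded); service 42 months ≥ 1 year (≈365 days) ✓; rating 2 ≥ 2 ✓ → eligible.

Stock Purchase Plan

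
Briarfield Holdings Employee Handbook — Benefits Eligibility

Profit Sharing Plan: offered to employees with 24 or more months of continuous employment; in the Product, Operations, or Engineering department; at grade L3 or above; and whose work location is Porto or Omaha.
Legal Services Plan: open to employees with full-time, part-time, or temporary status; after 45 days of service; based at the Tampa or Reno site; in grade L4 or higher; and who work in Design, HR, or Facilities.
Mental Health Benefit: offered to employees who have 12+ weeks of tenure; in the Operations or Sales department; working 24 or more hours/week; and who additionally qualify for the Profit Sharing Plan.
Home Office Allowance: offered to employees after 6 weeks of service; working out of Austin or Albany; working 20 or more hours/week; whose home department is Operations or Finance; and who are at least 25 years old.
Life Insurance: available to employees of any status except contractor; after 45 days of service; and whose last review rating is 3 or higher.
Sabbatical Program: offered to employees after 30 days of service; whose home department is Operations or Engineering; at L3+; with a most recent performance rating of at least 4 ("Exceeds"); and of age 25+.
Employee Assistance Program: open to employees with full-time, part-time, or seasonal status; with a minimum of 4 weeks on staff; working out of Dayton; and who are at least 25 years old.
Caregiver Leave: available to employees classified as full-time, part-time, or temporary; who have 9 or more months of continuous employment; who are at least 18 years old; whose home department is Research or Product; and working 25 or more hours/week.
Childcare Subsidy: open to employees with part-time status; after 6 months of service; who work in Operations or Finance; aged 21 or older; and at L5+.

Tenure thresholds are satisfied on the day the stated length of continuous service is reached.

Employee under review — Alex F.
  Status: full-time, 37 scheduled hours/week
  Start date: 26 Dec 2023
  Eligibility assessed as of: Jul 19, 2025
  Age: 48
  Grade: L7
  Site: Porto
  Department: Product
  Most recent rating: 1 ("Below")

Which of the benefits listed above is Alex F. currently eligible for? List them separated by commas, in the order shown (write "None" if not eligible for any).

Service from 26 Dec 2023 to Jul 19, 2025: 571 days.
Profit Sharing Plan — service 571 days < 24 months (≈720 days) ✗ → not eligible.
Legal Services Plan — status full-time ✓; service 571 days ≥ 45 days ✓; site Porto ✗ (not Tampa or Reno) → not eligible.
Mental Health Benefit — service 571 days ≥ 12 weeks (≈84 days) ✓; dept Product ✗ → not eligible.
Home Office Allowance — service 571 days ≥ 6 weeks (≈42 days) ✓; site Porto ✗ (not Austin or Albany) → not eligible.
Life Insurance — status full-time ✓ (not excluded); service 571 days ≥ 45 days ✓; rating 1 < 3 ✗ → not eligible.
Sabbatical Program — service 571 days ≥ 30 days ✓; dept Product ✗ → not eligible.
Employee Assistance Program — status full-time ✓; service 571 days ≥ 4 weeks (≈28 days) ✓; site Porto ✗ (not Dayton) → not eligible.
Caregiver Leave — status full-time ✓; service 571 days ≥ 9 months (≈270 days) ✓; age 48 ≥ 18 ✓; dept Product ✓; 37 hrs/wk ≥ 25 ✓ → eligible.
Childcare Subsidy — status full-time ✗ (requires part-time) → not eligible.

Caregiver Leave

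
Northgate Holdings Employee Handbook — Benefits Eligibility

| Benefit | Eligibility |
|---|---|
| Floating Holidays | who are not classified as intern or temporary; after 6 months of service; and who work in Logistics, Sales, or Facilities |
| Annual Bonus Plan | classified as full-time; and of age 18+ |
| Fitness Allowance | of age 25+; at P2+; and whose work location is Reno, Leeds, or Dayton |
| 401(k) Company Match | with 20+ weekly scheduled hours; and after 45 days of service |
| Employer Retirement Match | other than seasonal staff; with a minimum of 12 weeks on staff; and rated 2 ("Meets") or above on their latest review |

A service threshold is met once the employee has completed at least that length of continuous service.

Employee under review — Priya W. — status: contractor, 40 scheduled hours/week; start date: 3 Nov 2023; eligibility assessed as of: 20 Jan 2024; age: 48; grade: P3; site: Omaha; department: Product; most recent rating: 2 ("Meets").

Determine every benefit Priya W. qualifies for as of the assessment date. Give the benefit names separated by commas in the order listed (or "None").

Service from 3 Nov 2023 to 20 Jan 2024: 78 days.
Floating Holidays — status contractor ✓ (not excluded); service 78 days < 6 months (≈180 days) ✗ → not eligible.
Annual Bonus Plan — status contractor ✗ (requires full-time) → not eligible.
Fitness Allowance — age 48 ≥ 25 ✓; grade P3 ≥ P2 ✓; site Omaha ✗ (not Reno, Leeds, or Dayton) → not eligible.
401(k) Company Match — 40 hrs/wk ≥ 20 ✓; service 78 days ≥ 45 days ✓ → eligible.
Employer Retirement Match — status contractor ✓ (not excluded); service 78 days < 12 weeks (≈84 days) ✗ → not eligible.

401(k) Company Match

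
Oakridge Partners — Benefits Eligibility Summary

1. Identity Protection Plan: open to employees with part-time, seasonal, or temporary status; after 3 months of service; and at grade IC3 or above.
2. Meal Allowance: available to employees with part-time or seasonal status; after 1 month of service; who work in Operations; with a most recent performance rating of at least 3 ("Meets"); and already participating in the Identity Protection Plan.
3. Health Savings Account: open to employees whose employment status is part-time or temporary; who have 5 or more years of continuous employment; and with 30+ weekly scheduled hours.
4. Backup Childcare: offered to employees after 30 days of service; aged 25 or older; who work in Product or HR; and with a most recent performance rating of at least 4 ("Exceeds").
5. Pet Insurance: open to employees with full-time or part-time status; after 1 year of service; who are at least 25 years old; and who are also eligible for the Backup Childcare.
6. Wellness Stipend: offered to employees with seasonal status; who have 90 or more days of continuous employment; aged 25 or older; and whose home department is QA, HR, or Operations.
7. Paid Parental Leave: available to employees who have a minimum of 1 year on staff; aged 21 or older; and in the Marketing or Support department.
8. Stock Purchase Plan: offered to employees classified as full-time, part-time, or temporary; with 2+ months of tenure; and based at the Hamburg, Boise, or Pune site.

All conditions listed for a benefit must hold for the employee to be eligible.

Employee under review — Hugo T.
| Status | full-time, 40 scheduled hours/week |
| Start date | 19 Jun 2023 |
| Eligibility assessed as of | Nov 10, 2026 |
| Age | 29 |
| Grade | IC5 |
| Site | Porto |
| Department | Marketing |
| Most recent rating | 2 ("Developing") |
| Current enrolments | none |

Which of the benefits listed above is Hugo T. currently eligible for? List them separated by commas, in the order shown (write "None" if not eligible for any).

Service from 19 Jun 2023 to Nov 10, 2026: 1240 days.
Identity Protection Plan — status full-time ✗ (requires part-time, seasonal, or temporary) → not eligible.
Meal Allowance — status full-time ✗ (requires part-time or seasonal) → not eligible.
Health Savings Account — status full-time ✗ (requires part-time or temporary) → not eligible.
Backup Childcare — service 1240 days ≥ 30 days ✓; age 29 ≥ 25 ✓; dept Marketing ✗ → not eligible.
Pet Insurance — status full-time ✓; service 1240 days ≥ 1 year (≈365 days) ✓; age 29 ≥ 25 ✓; not eligible for Backup Childcare ✗ → not eligible.
Wellness Stipend — status full-time ✗ (requires seasonal) → not eligible.
Paid Parental Leave — service 1240 days ≥ 1 year (≈365 days) ✓; age 29 ≥ 21 ✓; dept Marketing ✓ → eligible.
Stock Purchase Plan — status full-time ✓; service 1240 days ≥ 2 months (≈60 days) ✓; site Porto ✗ (not Hamburg, Boise, or Pune) → not eligible.

Paid Parental Leave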